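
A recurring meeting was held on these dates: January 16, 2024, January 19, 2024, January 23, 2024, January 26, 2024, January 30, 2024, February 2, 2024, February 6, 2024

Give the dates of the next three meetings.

February 9, 2024; February 13, 2024; February 16, 2024

The gap pattern 3, 4, 3, 4, 3, 4 repeats every 2 events.
These are the Tuesdays and Fridays of each week.
Next Friday: February 9, 2024.
Next Tuesday: February 13, 2024.
The following Friday is February 16, 2024.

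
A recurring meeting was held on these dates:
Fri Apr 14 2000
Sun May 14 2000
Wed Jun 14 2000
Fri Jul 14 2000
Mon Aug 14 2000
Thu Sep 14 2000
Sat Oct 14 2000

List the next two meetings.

Tue Nov 14 2000, Thu Dec 14 2000

Each date is the 14th; the gaps (30, 31, 30, 31, 31, 30) track the month lengths.
The rule is the 14th of each month.
November 2000: Tue Nov 14 2000.
December 2000: Thu Dec 14 2000.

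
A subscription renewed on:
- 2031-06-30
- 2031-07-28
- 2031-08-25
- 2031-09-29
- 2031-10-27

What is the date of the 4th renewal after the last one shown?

2032-02-23

All Mondays; the gaps (28, 28, 35, 28) vary with month length.
This is the last Monday of each month.
November 2031 ends with Monday 2031-11-24.
Last Monday of December 2031: 2031-12-29.
Last Monday of January 2032: 2032-01-26.
Last Monday of February 2032: 2032-02-23.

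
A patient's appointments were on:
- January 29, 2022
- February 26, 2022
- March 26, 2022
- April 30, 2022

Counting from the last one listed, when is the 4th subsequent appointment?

All Saturdays; the gaps (28, 28, 35) vary with month length.
This is the last Saturday of each month.
Last Saturday of May 2022: May 28, 2022.
June 2022 ends with Saturday June 25, 2022.
Last Saturday of July 2022: July 30, 2022.
August 2022 ends with Saturday August 27, 2022.

August 27, 2022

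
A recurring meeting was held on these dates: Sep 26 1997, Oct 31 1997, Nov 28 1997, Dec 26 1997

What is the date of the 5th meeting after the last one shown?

May 29 1998

Every date is a Friday; gaps 35, 28, 28 days.
Each is the last Friday of its month (at least one falls on the 29th or later, ruling out '4th Friday').
Last Friday of January 1998: Jan 30 1998.
Last Friday of February 1998: Feb 27 1998.
March 1998 ends with Friday Mar 27 1998.
Last Friday of April 1998: Apr 24 1998.
May 1998 ends with Friday May 29 1998.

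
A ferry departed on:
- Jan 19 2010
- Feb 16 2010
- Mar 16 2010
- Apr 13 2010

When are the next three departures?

May 11 2010, Jun 8 2010, Jul 6 2010

Gaps between consecutive events: 28, 28, 28 days — a constant 28-day interval.
Apr 13 2010 + 28 days = May 11 2010.
May 11 2010 + 28 days = Jun 8 2010.
Jun 8 2010 + 28 days = Jul 6 2010.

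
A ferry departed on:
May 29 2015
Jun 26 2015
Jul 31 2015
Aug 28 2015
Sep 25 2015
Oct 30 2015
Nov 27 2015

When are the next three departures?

Every date is a Friday; gaps 28, 35, 28, 28, 35, 28 days.
Each is the last Friday of its month (at least one falls on the 29th or later, ruling out '4th Friday').
Last Friday of December 2015: Dec 25 2015.
Last Friday of January 2016: Jan 29 2016.
Last Friday of February 2016: Feb 26 2016.

Dec 25 2015, Jan 29 2016, Feb 26 2016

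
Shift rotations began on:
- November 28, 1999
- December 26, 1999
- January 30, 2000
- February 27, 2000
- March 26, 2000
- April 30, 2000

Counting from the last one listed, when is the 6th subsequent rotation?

These are Sundays with 28, 35, 28, 28, 35-day gaps.
Each is the final Sunday of its month — January 30, 2000 is past the 28th, so '4th Sunday' doesn't fit.
Last Sunday of May 2000: May 28, 2000.
Last Sunday of June 2000: June 25, 2000.
July 2000 ends with Sunday July 30, 2000.
August 2000 ends with Sunday August 27, 2000.
Last Sunday of September 2000: September 24, 2000.
Last Sunday of October 2000: October 29, 2000.

October 29, 2000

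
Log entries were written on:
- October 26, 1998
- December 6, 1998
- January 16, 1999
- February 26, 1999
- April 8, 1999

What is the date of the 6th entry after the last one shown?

December 10, 1999

Gaps between consecutive events: 41, 41, 41, 41 days — a constant 41-day interval.
April 8, 1999 + 41 days = May 19, 1999.
May 19, 1999 + 41 days = June 29, 1999.
June 29, 1999 + 41 days = August 9, 1999.
August 9, 1999 + 41 days = September 19, 1999.
September 19, 1999 + 41 days = October 30, 1999.
October 30, 1999 + 41 days = December 10, 1999.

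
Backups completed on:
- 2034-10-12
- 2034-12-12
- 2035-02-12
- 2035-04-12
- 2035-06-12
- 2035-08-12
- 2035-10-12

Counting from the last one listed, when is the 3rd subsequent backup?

2036-04-12

Gaps: 61, 62, 59, 61, 61, 61 days — not constant. Every event is on the 12th of the month.
Pattern: the 12th of every 2 months.
Next: December 2035 → 2035-12-12.
February 2036: 2036-02-12.
Next: April 2036 → 2036-04-12.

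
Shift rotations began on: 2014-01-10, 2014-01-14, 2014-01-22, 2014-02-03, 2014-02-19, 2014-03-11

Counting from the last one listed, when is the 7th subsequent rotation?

2014-11-18

Intervals are 4, 8, 12, 16, 20 days — an arithmetic progression with common difference 4.
Next gap: 24 days. 2014-03-11 + 24 days = 2014-04-04.
Next gap: 28 days. 2014-04-04 + 28 days = 2014-05-02.
Next gap: 32 days. 2014-05-02 + 32 days = 2014-06-03.
Next gap: 36 days. 2014-06-03 + 36 days = 2014-07-09.
Next gap: 40 days. 2014-07-09 + 40 days = 2014-08-18.
Next gap: 44 days. 2014-08-18 + 44 days = 2014-10-01.
Next gap: 48 days. 2014-10-01 + 48 days = 2014-11-18.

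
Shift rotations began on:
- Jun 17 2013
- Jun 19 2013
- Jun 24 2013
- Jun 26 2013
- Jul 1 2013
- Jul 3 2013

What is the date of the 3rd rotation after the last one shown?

Gaps: 2, 5, 2, 5, 2 days — not constant, but cyclic with period 2.
The events fall on every Monday and Wednesday.
Next Monday: Jul 8 2013.
Next Wednesday: Jul 10 2013.
Next Monday: Jul 15 2013.

Jul 15 2013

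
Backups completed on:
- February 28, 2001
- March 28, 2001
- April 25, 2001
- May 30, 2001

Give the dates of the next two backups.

June 27, 2001; July 25, 2001

Every date is a Wednesday; gaps 28, 28, 35 days.
Each is the last Wednesday of its month (at least one falls on the 29th or later, ruling out '4th Wednesday').
June 2001 ends with Wednesday June 27, 2001.
July 2001 ends with Wednesday July 25, 2001.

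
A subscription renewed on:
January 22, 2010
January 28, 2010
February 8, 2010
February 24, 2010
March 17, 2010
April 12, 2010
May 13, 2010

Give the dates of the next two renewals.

The spacing grows by 5 each time: 6, 11, 16, 21, 26, 31 days.
Next gap: 36 days. May 13, 2010 + 36 days = June 18, 2010.
Next gap: 41 days. June 18, 2010 + 41 days = July 29, 2010.

June 18, 2010; July 29, 2010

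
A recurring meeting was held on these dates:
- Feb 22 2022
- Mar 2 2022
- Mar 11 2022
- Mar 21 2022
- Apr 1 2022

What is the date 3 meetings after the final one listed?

The spacing grows by 1 each time: 8, 9, 10, 11 days.
Next gap: 12 days. Apr 1 2022 + 12 days = Apr 13 2022.
Next gap: 13 days. Apr 13 2022 + 13 days = Apr 26 2022.
Next gap: 14 days. Apr 26 2022 + 14 days = May 10 2022.

May 10 2022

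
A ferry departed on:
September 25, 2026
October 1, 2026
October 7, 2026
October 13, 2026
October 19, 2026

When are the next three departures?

Every event comes 6 days after the last (6, 6, 6, 6).
October 19, 2026 + 6 days = October 25, 2026.
October 25, 2026 + 6 days = October 31, 2026.
October 31, 2026 + 6 days = November 6, 2026.

October 25, 2026; October 31, 2026; November 6, 2026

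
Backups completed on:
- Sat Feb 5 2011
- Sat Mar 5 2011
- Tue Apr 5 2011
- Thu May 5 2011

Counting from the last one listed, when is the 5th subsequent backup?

Wed Oct 5 2011

The day-of-month is always 5 (28, 31, 30 days between events).
So this recurs on the 5th of each month.
June 2011: Sun Jun 5 2011.
Next: July 2011 → Tue Jul 5 2011.
Next: August 2011 → Fri Aug 5 2011.
Next: September 2011 → Mon Sep 5 2011.
October 2011: Wed Oct 5 2011.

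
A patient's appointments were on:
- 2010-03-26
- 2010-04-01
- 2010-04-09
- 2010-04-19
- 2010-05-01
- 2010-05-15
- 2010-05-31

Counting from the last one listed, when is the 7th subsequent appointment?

The spacing grows by 2 each time: 6, 8, 10, 12, 14, 16 days.
Next gap: 18 days. 2010-05-31 + 18 days = 2010-06-18.
Next gap: 20 days. 2010-06-18 + 20 days = 2010-07-08.
Next gap: 22 days. 2010-07-08 + 22 days = 2010-07-30.
Next gap: 24 days. 2010-07-30 + 24 days = 2010-08-23.
Next gap: 26 days. 2010-08-23 + 26 days = 2010-09-18.
Next gap: 28 days. 2010-09-18 + 28 days = 2010-10-16.
Next gap: 30 days. 2010-10-16 + 30 days = 2010-11-15.

2010-11-15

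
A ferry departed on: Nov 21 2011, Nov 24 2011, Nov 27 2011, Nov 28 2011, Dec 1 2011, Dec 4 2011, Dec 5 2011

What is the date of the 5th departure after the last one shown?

Every event lands on a Monday or Thursday or Sunday (gaps cycle 3, 3, 1, 3, 3, 1).
So the schedule is: every Monday, Thursday and Sunday.
Next Thursday: Dec 8 2011.
The following Sunday is Dec 11 2011.
Next Monday: Dec 12 2011.
The following Thursday is Dec 15 2011.
The following Sunday is Dec 18 2011.

Dec 18 2011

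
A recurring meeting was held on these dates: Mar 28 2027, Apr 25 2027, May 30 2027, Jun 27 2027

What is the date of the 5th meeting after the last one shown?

All Sundays; the gaps (28, 35, 28) vary with month length.
This is the last Sunday of each month.
Last Sunday of July 2027: Jul 25 2027.
Last Sunday of August 2027: Aug 29 2027.
Last Sunday of September 2027: Sep 26 2027.
Last Sunday of October 2027: Oct 31 2027.
Last Sunday of November 2027: Nov 28 2027.

Nov 28 2027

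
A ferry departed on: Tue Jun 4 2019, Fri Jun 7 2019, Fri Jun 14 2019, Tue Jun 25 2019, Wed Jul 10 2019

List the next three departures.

Mon Jul 29 2019, Wed Aug 21 2019, Tue Sep 17 2019

Gaps: 3, 7, 11, 15 days — each gap is 4 larger than the previous one.
Next gap: 19 days. Wed Jul 10 2019 + 19 days = Mon Jul 29 2019.
Next gap: 23 days. Mon Jul 29 2019 + 23 days = Wed Aug 21 2019.
Next gap: 27 days. Wed Aug 21 2019 + 27 days = Tue Sep 17 2019.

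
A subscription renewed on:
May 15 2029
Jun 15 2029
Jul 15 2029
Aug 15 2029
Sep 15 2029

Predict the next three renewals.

Each date is the 15th; the gaps (31, 30, 31, 31) track the month lengths.
The rule is the 15th of each month.
Next: October 2029 → Oct 15 2029.
November 2029: Nov 15 2029.
Next: December 2029 → Dec 15 2029.

Oct 15 2029, Nov 15 2029, Dec 15 2029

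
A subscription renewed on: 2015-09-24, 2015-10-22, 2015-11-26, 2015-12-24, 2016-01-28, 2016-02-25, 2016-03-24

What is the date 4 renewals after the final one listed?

2016-07-28

These are Thursdays at 28- or 35-day spacing (28, 35, 28, 35, 28, 28).
The pattern: 4th Thursday of the month.
April 2016 — 4th Thursday is 2016-04-28.
4th Thursday of May 2016: 2016-05-26.
4th Thursday of June 2016: 2016-06-23.
4th Thursday of July 2016: 2016-07-28.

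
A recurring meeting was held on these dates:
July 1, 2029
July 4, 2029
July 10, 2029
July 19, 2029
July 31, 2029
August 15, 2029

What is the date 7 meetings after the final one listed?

The spacing grows by 3 each time: 3, 6, 9, 12, 15 days.
Next gap: 18 days. August 15, 2029 + 18 days = September 2, 2029.
Next gap: 21 days. September 2, 2029 + 21 days = September 23, 2029.
Next gap: 24 days. September 23, 2029 + 24 days = October 17, 2029.
Next gap: 27 days. October 17, 2029 + 27 days = November 13, 2029.
Next gap: 30 days. November 13, 2029 + 30 days = December 13, 2029.
Next gap: 33 days. December 13, 2029 + 33 days = January 15, 2030.
Next gap: 36 days. January 15, 2030 + 36 days = February 20, 2030.

February 20, 2030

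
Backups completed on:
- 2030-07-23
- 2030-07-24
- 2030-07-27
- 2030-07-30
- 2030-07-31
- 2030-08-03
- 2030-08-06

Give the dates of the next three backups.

2030-08-07, 2030-08-10, 2030-08-13

Every event lands on a Tuesday or Wednesday or Saturday (gaps cycle 1, 3, 3, 1, 3, 3).
So the schedule is: every Tuesday, Wednesday and Saturday.
The following Wednesday is 2030-08-07.
Next Saturday: 2030-08-10.
The following Tuesday is 2030-08-13.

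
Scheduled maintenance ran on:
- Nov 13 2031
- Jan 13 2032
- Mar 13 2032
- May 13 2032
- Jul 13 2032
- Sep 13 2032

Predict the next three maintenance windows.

Nov 13 2032, Jan 13 2033, Mar 13 2033

Gaps: 61, 60, 61, 61, 62 days — not constant. Every event is on the 13th of the month.
Pattern: the 13th of every 2 months.
Next: November 2032 → Nov 13 2032.
Next: January 2033 → Jan 13 2033.
March 2033: Mar 13 2033.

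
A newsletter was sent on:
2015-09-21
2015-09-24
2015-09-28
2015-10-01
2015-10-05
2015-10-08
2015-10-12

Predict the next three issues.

2015-10-15, 2015-10-19, 2015-10-22

Gaps: 3, 4, 3, 4, 3, 4 days — not constant, but cyclic with period 2.
The events fall on every Monday and Thursday.
The following Thursday is 2015-10-15.
The following Monday is 2015-10-19.
The following Thursday is 2015-10-22.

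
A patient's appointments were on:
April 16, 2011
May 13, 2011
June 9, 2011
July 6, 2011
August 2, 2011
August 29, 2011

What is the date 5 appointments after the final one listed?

January 11, 2012

Every event comes 27 days after the last (27, 27, 27, 27, 27).
August 29, 2011 + 27 days = September 25, 2011.
September 25, 2011 + 27 days = October 22, 2011.
October 22, 2011 + 27 days = November 18, 2011.
November 18, 2011 + 27 days = December 15, 2011.
December 15, 2011 + 27 days = January 11, 2012.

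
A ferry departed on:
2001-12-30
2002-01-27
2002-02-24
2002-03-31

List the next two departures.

2002-04-28, 2002-05-26

Every date is a Sunday; gaps 28, 28, 35 days.
Each is the last Sunday of its month (at least one falls on the 29th or later, ruling out '4th Sunday').
Last Sunday of April 2002: 2002-04-28.
Last Sunday of May 2002: 2002-05-26.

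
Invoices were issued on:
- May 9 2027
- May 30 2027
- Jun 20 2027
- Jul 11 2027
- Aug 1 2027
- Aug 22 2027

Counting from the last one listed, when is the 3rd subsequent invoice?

Gaps between consecutive events: 21, 21, 21, 21, 21 days — a constant 21-day interval.
Aug 22 2027 + 21 days = Sep 12 2027.
Sep 12 2027 + 21 days = Oct 3 2027.
Oct 3 2027 + 21 days = Oct 24 2027.

Oct 24 2027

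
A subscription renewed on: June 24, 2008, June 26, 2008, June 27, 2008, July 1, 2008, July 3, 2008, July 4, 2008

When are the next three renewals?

July 8, 2008; July 10, 2008; July 11, 2008

Gaps: 2, 1, 4, 2, 1 days — not constant, but cyclic with period 3.
The events fall on every Tuesday, Thursday and Friday.
Next Tuesday: July 8, 2008.
Next Thursday: July 10, 2008.
The following Friday is July 11, 2008.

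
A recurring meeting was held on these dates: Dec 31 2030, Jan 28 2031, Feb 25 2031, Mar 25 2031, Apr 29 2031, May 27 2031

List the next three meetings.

Every date is a Tuesday; gaps 28, 28, 28, 35, 28 days.
Each is the last Tuesday of its month (at least one falls on the 29th or later, ruling out '4th Tuesday').
June 2031 ends with Tuesday Jun 24 2031.
Last Tuesday of July 2031: Jul 29 2031.
Last Tuesday of August 2031: Aug 26 2031.

Jun 24 2031, Jul 29 2031, Aug 26 2031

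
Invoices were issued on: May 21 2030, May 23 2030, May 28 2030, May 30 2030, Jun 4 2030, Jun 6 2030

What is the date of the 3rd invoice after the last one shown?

Gaps: 2, 5, 2, 5, 2 days — not constant, but cyclic with period 2.
The events fall on every Tuesday and Thursday.
Next Tuesday: Jun 11 2030.
Next Thursday: Jun 13 2030.
The following Tuesday is Jun 18 2030.

Jun 18 2030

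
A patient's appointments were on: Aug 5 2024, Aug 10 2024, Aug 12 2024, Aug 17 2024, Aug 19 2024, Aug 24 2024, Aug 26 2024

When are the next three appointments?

Aug 31 2024, Sep 2 2024, Sep 7 2024

The gap pattern 5, 2, 5, 2, 5, 2 repeats every 2 events.
These are the Mondays and Saturdays of each week.
The following Saturday is Aug 31 2024.
The following Monday is Sep 2 2024.
Next Saturday: Sep 7 2024.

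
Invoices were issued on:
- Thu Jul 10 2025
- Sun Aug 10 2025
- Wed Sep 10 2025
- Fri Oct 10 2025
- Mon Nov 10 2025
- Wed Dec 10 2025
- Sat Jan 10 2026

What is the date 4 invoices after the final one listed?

Sun May 10 2026

Gaps: 31, 31, 30, 31, 30, 31 days — not constant. Every event is on the 10th of the month.
Pattern: the 10th of each month.
Next: February 2026 → Tue Feb 10 2026.
Next: March 2026 → Tue Mar 10 2026.
April 2026: Fri Apr 10 2026.
Next: May 2026 → Sun May 10 2026.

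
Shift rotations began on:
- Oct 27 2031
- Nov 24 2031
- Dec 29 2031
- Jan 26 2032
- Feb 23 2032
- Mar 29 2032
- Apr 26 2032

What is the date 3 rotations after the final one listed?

All Mondays; the gaps (28, 35, 28, 28, 35, 28) vary with month length.
This is the last Monday of each month.
Last Monday of May 2032: May 31 2032.
June 2032 ends with Monday Jun 28 2032.
July 2032 ends with Monday Jul 26 2032.

Jul 26 2032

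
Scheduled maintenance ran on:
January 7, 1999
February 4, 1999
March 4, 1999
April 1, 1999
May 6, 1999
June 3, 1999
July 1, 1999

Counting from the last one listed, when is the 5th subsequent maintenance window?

All dates are Thursdays, 28, 28, 28, 35, 28, 28 days apart.
Specifically, the 1st Thursday of each month.
1st Thursday of August 1999: August 5, 1999.
1st Thursday of September 1999: September 2, 1999.
October 1999 — 1st Thursday is October 7, 1999.
November 1999 — 1st Thursday is November 4, 1999.
1st Thursday of December 1999: December 2, 1999.

December 2, 1999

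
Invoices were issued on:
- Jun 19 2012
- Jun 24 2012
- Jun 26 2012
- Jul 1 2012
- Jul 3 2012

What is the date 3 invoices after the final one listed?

Jul 15 2012

The gap pattern 5, 2, 5, 2 repeats every 2 events.
These are the Tuesdays and Sundays of each week.
The following Sunday is Jul 8 2012.
The following Tuesday is Jul 10 2012.
Next Sunday: Jul 15 2012.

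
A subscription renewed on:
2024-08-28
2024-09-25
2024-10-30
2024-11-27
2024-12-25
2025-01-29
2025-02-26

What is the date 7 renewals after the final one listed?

2025-09-24

Every date is a Wednesday; gaps 28, 35, 28, 28, 35, 28 days.
Each is the last Wednesday of its month (at least one falls on the 29th or later, ruling out '4th Wednesday').
March 2025 ends with Wednesday 2025-03-26.
Last Wednesday of April 2025: 2025-04-30.
Last Wednesday of May 2025: 2025-05-28.
Last Wednesday of June 2025: 2025-06-25.
Last Wednesday of July 2025: 2025-07-30.
August 2025 ends with Wednesday 2025-08-27.
September 2025 ends with Wednesday 2025-09-24.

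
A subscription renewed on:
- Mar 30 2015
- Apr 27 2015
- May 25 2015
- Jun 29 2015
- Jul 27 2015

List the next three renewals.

Aug 31 2015, Sep 28 2015, Oct 26 2015

Every date is a Monday; gaps 28, 28, 35, 28 days.
Each is the last Monday of its month (at least one falls on the 29th or later, ruling out '4th Monday').
August 2015 ends with Monday Aug 31 2015.
Last Monday of September 2015: Sep 28 2015.
Last Monday of October 2015: Oct 26 2015.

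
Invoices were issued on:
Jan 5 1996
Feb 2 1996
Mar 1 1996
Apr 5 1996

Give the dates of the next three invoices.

Gaps: 28, 28, 35 days — a mix of 28 and 35. Every date is a Friday.
Each is the 1st Friday of its month.
1st Friday of May 1996: May 3 1996.
June 1996 — 1st Friday is Jun 7 1996.
July 1996 — 1st Friday is Jul 5 1996.

May 3 1996, Jun 7 1996, Jul 5 1996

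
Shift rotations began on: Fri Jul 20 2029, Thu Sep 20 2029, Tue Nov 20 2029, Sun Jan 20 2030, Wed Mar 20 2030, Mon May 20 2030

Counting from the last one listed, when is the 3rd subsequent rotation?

Wed Nov 20 2030

The day-of-month is always 20 (62, 61, 61, 59, 61 days between events).
So this recurs on the 20th of every 2 months.
Next: July 2030 → Sat Jul 20 2030.
Next: September 2030 → Fri Sep 20 2030.
November 2030: Wed Nov 20 2030.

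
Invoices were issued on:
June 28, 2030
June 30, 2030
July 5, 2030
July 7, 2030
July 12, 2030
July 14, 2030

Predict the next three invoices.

Every event lands on a Friday or Sunday (gaps cycle 2, 5, 2, 5, 2).
So the schedule is: every Friday and Sunday.
Next Friday: July 19, 2030.
Next Sunday: July 21, 2030.
Next Friday: July 26, 2030.

July 19, 2030; July 21, 2030; July 26, 2030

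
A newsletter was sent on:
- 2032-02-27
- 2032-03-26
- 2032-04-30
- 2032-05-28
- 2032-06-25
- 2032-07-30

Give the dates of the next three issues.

2032-08-27, 2032-09-24, 2032-10-29

All Fridays; the gaps (28, 35, 28, 28, 35) vary with month length.
This is the last Friday of each month.
August 2032 ends with Friday 2032-08-27.
Last Friday of September 2032: 2032-09-24.
October 2032 ends with Friday 2032-10-29.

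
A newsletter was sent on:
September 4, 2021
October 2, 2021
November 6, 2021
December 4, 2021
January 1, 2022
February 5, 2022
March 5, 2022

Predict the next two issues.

April 2, 2022; May 7, 2022

All dates are Saturdays, 28, 35, 28, 28, 35, 28 days apart.
Specifically, the 1st Saturday of each month.
April 2022 — 1st Saturday is April 2, 2022.
May 2022 — 1st Saturday is May 7, 2022.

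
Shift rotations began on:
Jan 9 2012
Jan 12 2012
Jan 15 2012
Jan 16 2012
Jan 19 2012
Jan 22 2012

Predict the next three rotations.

Jan 23 2012, Jan 26 2012, Jan 29 2012

Gaps: 3, 3, 1, 3, 3 days — not constant, but cyclic with period 3.
The events fall on every Monday, Thursday and Sunday.
Next Monday: Jan 23 2012.
Next Thursday: Jan 26 2012.
Next Sunday: Jan 29 2012.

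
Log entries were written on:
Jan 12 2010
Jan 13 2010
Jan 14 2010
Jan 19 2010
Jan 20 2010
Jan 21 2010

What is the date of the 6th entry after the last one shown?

Feb 4 2010

Every event lands on a Tuesday or Wednesday or Thursday (gaps cycle 1, 1, 5, 1, 1).
So the schedule is: every Tuesday, Wednesday and Thursday.
Next Tuesday: Jan 26 2010.
Next Wednesday: Jan 27 2010.
Next Thursday: Jan 28 2010.
The following Tuesday is Feb 2 2010.
The following Wednesday is Feb 3 2010.
The following Thursday is Feb 4 2010.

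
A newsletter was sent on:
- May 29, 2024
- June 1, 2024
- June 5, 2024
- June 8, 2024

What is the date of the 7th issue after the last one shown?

Gaps: 3, 4, 3 days — not constant, but cyclic with period 2.
The events fall on every Wednesday and Saturday.
The following Wednesday is June 12, 2024.
The following Saturday is June 15, 2024.
The following Wednesday is June 19, 2024.
The following Saturday is June 22, 2024.
The following Wednesday is June 26, 2024.
The following Saturday is June 29, 2024.
Next Wednesday: July 3, 2024.

July 3, 2024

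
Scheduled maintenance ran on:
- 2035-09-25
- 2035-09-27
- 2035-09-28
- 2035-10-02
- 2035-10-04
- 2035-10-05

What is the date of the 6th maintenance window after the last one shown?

The gap pattern 2, 1, 4, 2, 1 repeats every 3 events.
These are the Tuesdays, Thursdays and Fridays of each week.
Next Tuesday: 2035-10-09.
The following Thursday is 2035-10-11.
The following Friday is 2035-10-12.
Next Tuesday: 2035-10-16.
The following Thursday is 2035-10-18.
The following Friday is 2035-10-19.

2035-10-19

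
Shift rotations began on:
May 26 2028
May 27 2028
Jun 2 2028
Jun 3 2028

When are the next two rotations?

Jun 9 2028, Jun 10 2028

Every event lands on a Friday or Saturday (gaps cycle 1, 6, 1).
So the schedule is: every Friday and Saturday.
Next Friday: Jun 9 2028.
The following Saturday is Jun 10 2028.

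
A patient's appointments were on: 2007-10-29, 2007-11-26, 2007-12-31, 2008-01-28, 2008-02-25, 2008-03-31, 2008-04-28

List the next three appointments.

Every date is a Monday; gaps 28, 35, 28, 28, 35, 28 days.
Each is the last Monday of its month (at least one falls on the 29th or later, ruling out '4th Monday').
May 2008 ends with Monday 2008-05-26.
June 2008 ends with Monday 2008-06-30.
July 2008 ends with Monday 2008-07-28.

2008-05-26, 2008-06-30, 2008-07-28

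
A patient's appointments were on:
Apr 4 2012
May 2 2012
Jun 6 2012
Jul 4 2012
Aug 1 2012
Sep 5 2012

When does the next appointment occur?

Oct 3 2012

These are Wednesdays at 28- or 35-day spacing (28, 35, 28, 28, 35).
The pattern: 1st Wednesday of the month.
1st Wednesday of October 2012: Oct 3 2012.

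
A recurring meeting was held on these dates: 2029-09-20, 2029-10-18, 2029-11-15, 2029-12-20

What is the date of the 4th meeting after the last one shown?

All dates are Thursdays, 28, 28, 35 days apart.
Specifically, the 3rd Thursday of each month.
January 2030 — 3rd Thursday is 2030-01-17.
3rd Thursday of February 2030: 2030-02-21.
March 2030 — 3rd Thursday is 2030-03-21.
3rd Thursday of April 2030: 2030-04-18.

2030-04-18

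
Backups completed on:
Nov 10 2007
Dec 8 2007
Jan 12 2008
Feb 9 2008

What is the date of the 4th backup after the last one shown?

All dates are Saturdays, 28, 35, 28 days apart.
Specifically, the 2nd Saturday of each month.
March 2008 — 2nd Saturday is Mar 8 2008.
April 2008 — 2nd Saturday is Apr 12 2008.
May 2008 — 2nd Saturday is May 10 2008.
2nd Saturday of June 2008: Jun 14 2008.

Jun 14 2008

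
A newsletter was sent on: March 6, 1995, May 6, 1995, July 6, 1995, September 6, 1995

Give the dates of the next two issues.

The day-of-month is always 6 (61, 61, 62 days between events).
So this recurs on the 6th of every 2 months.
Next: November 1995 → November 6, 1995.
January 1996: January 6, 1996.

November 6, 1995; January 6, 1996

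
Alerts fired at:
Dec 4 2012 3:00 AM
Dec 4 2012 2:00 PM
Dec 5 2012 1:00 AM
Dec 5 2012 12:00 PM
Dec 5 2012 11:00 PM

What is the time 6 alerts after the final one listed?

Dec 8 2012 5:00 PM

Spacing: 11, 11, 11, 11 h — constant 11 h.
Dec 5 2012 11:00 PM + 11 h = Dec 6 2012 10:00 AM.
Dec 6 2012 10:00 AM + 11 h = Dec 6 2012 9:00 PM.
Dec 6 2012 9:00 PM + 11 h = Dec 7 2012 8:00 AM.
Dec 7 2012 8:00 AM + 11 h = Dec 7 2012 7:00 PM.
Dec 7 2012 7:00 PM + 11 h = Dec 8 2012 6:00 AM.
Dec 8 2012 6:00 AM + 11 h = Dec 8 2012 5:00 PM.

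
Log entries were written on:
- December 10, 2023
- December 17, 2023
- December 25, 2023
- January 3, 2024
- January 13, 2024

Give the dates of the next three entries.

Gaps: 7, 8, 9, 10 days — each gap is 1 larger than the previous one.
Next gap: 11 days. January 13, 2024 + 11 days = January 24, 2024.
Next gap: 12 days. January 24, 2024 + 12 days = February 5, 2024.
Next gap: 13 days. February 5, 2024 + 13 days = February 18, 2024.

January 24, 2024; February 5, 2024; February 18, 2024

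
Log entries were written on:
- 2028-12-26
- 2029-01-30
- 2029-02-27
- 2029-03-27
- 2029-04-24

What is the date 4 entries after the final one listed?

All Tuesdays; the gaps (35, 28, 28, 28) vary with month length.
This is the last Tuesday of each month.
Last Tuesday of May 2029: 2029-05-29.
June 2029 ends with Tuesday 2029-06-26.
Last Tuesday of July 2029: 2029-07-31.
Last Tuesday of August 2029: 2029-08-28.

2029-08-28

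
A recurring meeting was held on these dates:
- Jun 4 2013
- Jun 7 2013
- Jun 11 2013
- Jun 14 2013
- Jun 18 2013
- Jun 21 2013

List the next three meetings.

Jun 25 2013, Jun 28 2013, Jul 2 2013

The gap pattern 3, 4, 3, 4, 3 repeats every 2 events.
These are the Tuesdays and Fridays of each week.
Next Tuesday: Jun 25 2013.
Next Friday: Jun 28 2013.
Next Tuesday: Jul 2 2013.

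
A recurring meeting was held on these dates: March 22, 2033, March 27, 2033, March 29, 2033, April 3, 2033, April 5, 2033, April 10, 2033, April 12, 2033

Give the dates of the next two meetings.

Gaps: 5, 2, 5, 2, 5, 2 days — not constant, but cyclic with period 2.
The events fall on every Tuesday and Sunday.
Next Sunday: April 17, 2033.
Next Tuesday: April 19, 2033.

April 17, 2033; April 19, 2033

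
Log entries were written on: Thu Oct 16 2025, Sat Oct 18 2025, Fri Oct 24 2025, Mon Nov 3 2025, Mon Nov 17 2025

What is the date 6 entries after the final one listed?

Mon May 4 2026

Intervals are 2, 6, 10, 14 days — an arithmetic progression with common difference 4.
Next gap: 18 days. Mon Nov 17 2025 + 18 days = Fri Dec 5 2025.
Next gap: 22 days. Fri Dec 5 2025 + 22 days = Sat Dec 27 2025.
Next gap: 26 days. Sat Dec 27 2025 + 26 days = Thu Jan 22 2026.
Next gap: 30 days. Thu Jan 22 2026 + 30 days = Sat Feb 21 2026.
Next gap: 34 days. Sat Feb 21 2026 + 34 days = Fri Mar 27 2026.
Next gap: 38 days. Fri Mar 27 2026 + 38 days = Mon May 4 2026.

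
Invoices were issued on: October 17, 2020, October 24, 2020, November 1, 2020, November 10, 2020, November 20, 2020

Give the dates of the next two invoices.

December 1, 2020; December 13, 2020

Gaps: 7, 8, 9, 10 days — each gap is 1 larger than the previous one.
Next gap: 11 days. November 20, 2020 + 11 days = December 1, 2020.
Next gap: 12 days. December 1, 2020 + 12 days = December 13, 2020.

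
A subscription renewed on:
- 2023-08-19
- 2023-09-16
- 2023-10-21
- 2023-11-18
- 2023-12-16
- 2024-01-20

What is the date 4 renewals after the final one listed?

2024-05-18

Gaps: 28, 35, 28, 28, 35 days — a mix of 28 and 35. Every date is a Saturday.
Each is the 3rd Saturday of its month.
February 2024 — 3rd Saturday is 2024-02-17.
March 2024 — 3rd Saturday is 2024-03-16.
3rd Saturday of April 2024: 2024-04-20.
May 2024 — 3rd Saturday is 2024-05-18.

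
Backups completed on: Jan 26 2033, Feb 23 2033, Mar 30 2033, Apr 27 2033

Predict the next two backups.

Every date is a Wednesday; gaps 28, 35, 28 days.
Each is the last Wednesday of its month (at least one falls on the 29th or later, ruling out '4th Wednesday').
Last Wednesday of May 2033: May 25 2033.
June 2033 ends with Wednesday Jun 29 2033.

May 25 2033, Jun 29 2033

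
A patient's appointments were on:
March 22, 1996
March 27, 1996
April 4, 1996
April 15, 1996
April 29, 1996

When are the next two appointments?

Intervals are 5, 8, 11, 14 days — an arithmetic progression with common difference 3.
Next gap: 17 days. April 29, 1996 + 17 days = May 16, 1996.
Next gap: 20 days. May 16, 1996 + 20 days = June 5, 1996.

May 16, 1996; June 5, 1996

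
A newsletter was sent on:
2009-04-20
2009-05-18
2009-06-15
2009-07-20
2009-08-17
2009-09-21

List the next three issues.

2009-10-19, 2009-11-16, 2009-12-21

All dates are Mondays, 28, 28, 35, 28, 35 days apart.
Specifically, the 3rd Monday of each month.
October 2009 — 3rd Monday is 2009-10-19.
3rd Monday of November 2009: 2009-11-16.
3rd Monday of December 2009: 2009-12-21.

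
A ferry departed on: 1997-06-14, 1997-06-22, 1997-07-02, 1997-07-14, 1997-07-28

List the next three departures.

1997-08-13, 1997-08-31, 1997-09-20

Gaps: 8, 10, 12, 14 days — each gap is 2 larger than the previous one.
Next gap: 16 days. 1997-07-28 + 16 days = 1997-08-13.
Next gap: 18 days. 1997-08-13 + 18 days = 1997-08-31.
Next gap: 20 days. 1997-08-31 + 20 days = 1997-09-20.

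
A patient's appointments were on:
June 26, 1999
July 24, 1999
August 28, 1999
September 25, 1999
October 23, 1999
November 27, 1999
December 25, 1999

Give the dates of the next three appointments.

These are Saturdays at 28- or 35-day spacing (28, 35, 28, 28, 35, 28).
The pattern: 4th Saturday of the month.
4th Saturday of January 2000: January 22, 2000.
February 2000 — 4th Saturday is February 26, 2000.
March 2000 — 4th Saturday is March 25, 2000.

January 22, 2000; February 26, 2000; March 25, 2000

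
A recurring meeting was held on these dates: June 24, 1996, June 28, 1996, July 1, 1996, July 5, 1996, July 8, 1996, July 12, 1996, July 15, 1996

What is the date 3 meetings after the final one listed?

July 26, 1996

Every event lands on a Monday or Friday (gaps cycle 4, 3, 4, 3, 4, 3).
So the schedule is: every Monday and Friday.
Next Friday: July 19, 1996.
The following Monday is July 22, 1996.
The following Friday is July 26, 1996.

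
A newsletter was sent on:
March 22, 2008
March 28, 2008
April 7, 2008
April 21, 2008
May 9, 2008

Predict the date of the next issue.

Gaps: 6, 10, 14, 18 days — each gap is 4 larger than the previous one.
Next gap: 22 days. May 9, 2008 + 22 days = May 31, 2008.

May 31, 2008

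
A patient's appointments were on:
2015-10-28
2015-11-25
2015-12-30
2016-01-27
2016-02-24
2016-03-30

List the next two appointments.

2016-04-27, 2016-05-25

All Wednesdays; the gaps (28, 35, 28, 28, 35) vary with month length.
This is the last Wednesday of each month.
April 2016 ends with Wednesday 2016-04-27.
Last Wednesday of May 2016: 2016-05-25.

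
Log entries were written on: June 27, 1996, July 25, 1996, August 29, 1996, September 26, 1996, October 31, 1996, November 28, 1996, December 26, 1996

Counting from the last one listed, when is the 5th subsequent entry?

All Thursdays; the gaps (28, 35, 28, 35, 28, 28) vary with month length.
This is the last Thursday of each month.
Last Thursday of January 1997: January 30, 1997.
Last Thursday of February 1997: February 27, 1997.
Last Thursday of March 1997: March 27, 1997.
Last Thursday of April 1997: April 24, 1997.
May 1997 ends with Thursday May 29, 1997.

May 29, 1997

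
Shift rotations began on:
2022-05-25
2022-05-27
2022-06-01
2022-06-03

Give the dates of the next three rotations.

2022-06-08, 2022-06-10, 2022-06-15

Every event lands on a Wednesday or Friday (gaps cycle 2, 5, 2).
So the schedule is: every Wednesday and Friday.
The following Wednesday is 2022-06-08.
The following Friday is 2022-06-10.
The following Wednesday is 2022-06-15.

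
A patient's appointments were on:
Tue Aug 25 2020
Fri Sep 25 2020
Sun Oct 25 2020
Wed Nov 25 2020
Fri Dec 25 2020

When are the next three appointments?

Each date is the 25th; the gaps (31, 30, 31, 30) track the month lengths.
The rule is the 25th of each month.
January 2021: Mon Jan 25 2021.
Next: February 2021 → Thu Feb 25 2021.
March 2021: Thu Mar 25 2021.

Mon Jan 25 2021, Thu Feb 25 2021, Thu Mar 25 2021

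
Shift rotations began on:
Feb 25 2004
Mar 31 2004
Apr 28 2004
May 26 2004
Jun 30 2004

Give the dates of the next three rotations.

Jul 28 2004, Aug 25 2004, Sep 29 2004

Every date is a Wednesday; gaps 35, 28, 28, 35 days.
Each is the last Wednesday of its month (at least one falls on the 29th or later, ruling out '4th Wednesday').
July 2004 ends with Wednesday Jul 28 2004.
Last Wednesday of August 2004: Aug 25 2004.
September 2004 ends with Wednesday Sep 29 2004.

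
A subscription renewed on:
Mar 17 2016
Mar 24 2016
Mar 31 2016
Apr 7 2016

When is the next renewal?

Apr 14 2016

The spacing is 7, 7, 7 days — always 7 days.
Apr 7 2016 + 7 days = Apr 14 2016.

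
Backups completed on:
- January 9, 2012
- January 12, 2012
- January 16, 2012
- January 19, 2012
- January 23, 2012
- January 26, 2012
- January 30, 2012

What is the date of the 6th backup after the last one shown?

The gap pattern 3, 4, 3, 4, 3, 4 repeats every 2 events.
These are the Mondays and Thursdays of each week.
The following Thursday is February 2, 2012.
The following Monday is February 6, 2012.
Next Thursday: February 9, 2012.
The following Monday is February 13, 2012.
The following Thursday is February 16, 2012.
Next Monday: February 20, 2012.

February 20, 2012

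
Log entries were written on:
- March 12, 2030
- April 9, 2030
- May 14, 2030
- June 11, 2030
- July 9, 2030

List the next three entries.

These are Tuesdays at 28- or 35-day spacing (28, 35, 28, 28).
The pattern: 2nd Tuesday of the month.
2nd Tuesday of August 2030: August 13, 2030.
September 2030 — 2nd Tuesday is September 10, 2030.
October 2030 — 2nd Tuesday is October 8, 2030.

August 13, 2030; September 10, 2030; October 8, 2030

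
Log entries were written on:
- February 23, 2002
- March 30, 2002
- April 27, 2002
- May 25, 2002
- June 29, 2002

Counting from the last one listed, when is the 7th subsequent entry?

January 25, 2003

All Saturdays; the gaps (35, 28, 28, 35) vary with month length.
This is the last Saturday of each month.
July 2002 ends with Saturday July 27, 2002.
Last Saturday of August 2002: August 31, 2002.
September 2002 ends with Saturday September 28, 2002.
October 2002 ends with Saturday October 26, 2002.
Last Saturday of November 2002: November 30, 2002.
Last Saturday of December 2002: December 28, 2002.
Last Saturday of January 2003: January 25, 2003.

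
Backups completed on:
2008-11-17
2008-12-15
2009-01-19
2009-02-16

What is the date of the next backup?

All dates are Mondays, 28, 35, 28 days apart.
Specifically, the 3rd Monday of each month.
3rd Monday of March 2009: 2009-03-16.

2009-03-16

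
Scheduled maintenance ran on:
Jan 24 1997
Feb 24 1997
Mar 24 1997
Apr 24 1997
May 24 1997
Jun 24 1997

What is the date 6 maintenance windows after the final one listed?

Gaps: 31, 28, 31, 30, 31 days — not constant. Every event is on the 24th of the month.
Pattern: the 24th of each month.
Next: July 1997 → Jul 24 1997.
Next: August 1997 → Aug 24 1997.
Next: September 1997 → Sep 24 1997.
Next: October 1997 → Oct 24 1997.
Next: November 1997 → Nov 24 1997.
Next: December 1997 → Dec 24 1997.

Dec 24 1997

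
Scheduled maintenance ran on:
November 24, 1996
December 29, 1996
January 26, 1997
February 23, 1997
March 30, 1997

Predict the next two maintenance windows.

These are Sundays with 35, 28, 28, 35-day gaps.
Each is the final Sunday of its month — December 29, 1996 is past the 28th, so '4th Sunday' doesn't fit.
Last Sunday of April 1997: April 27, 1997.
Last Sunday of May 1997: May 25, 1997.

April 27, 1997; May 25, 1997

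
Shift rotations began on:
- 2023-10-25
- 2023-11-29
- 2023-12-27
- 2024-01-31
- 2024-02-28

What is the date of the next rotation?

2024-03-27

These are Wednesdays with 35, 28, 35, 28-day gaps.
Each is the final Wednesday of its month — 2023-11-29 is past the 28th, so '4th Wednesday' doesn't fit.
March 2024 ends with Wednesday 2024-03-27.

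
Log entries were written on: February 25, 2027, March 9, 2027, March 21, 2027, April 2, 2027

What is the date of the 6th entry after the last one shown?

June 13, 2027

Every event comes 12 days after the last (12, 12, 12).
April 2, 2027 + 12 days = April 14, 2027.
April 14, 2027 + 12 days = April 26, 2027.
April 26, 2027 + 12 days = May 8, 2027.
May 8, 2027 + 12 days = May 20, 2027.
May 20, 2027 + 12 days = June 1, 2027.
June 1, 2027 + 12 days = June 13, 2027.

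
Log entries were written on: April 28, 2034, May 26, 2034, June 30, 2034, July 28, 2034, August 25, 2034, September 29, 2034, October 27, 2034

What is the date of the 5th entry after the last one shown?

March 30, 2035

Every date is a Friday; gaps 28, 35, 28, 28, 35, 28 days.
Each is the last Friday of its month (at least one falls on the 29th or later, ruling out '4th Friday').
November 2034 ends with Friday November 24, 2034.
December 2034 ends with Friday December 29, 2034.
January 2035 ends with Friday January 26, 2035.
February 2035 ends with Friday February 23, 2035.
March 2035 ends with Friday March 30, 2035.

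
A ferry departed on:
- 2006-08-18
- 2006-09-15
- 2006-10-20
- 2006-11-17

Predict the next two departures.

2006-12-15, 2007-01-19

All dates are Fridays, 28, 35, 28 days apart.
Specifically, the 3rd Friday of each month.
3rd Friday of December 2006: 2006-12-15.
3rd Friday of January 2007: 2007-01-19.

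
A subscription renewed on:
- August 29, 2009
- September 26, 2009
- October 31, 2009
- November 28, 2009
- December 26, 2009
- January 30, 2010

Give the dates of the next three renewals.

February 27, 2010; March 27, 2010; April 24, 2010

All Saturdays; the gaps (28, 35, 28, 28, 35) vary with month length.
This is the last Saturday of each month.
Last Saturday of February 2010: February 27, 2010.
Last Saturday of March 2010: March 27, 2010.
Last Saturday of April 2010: April 24, 2010.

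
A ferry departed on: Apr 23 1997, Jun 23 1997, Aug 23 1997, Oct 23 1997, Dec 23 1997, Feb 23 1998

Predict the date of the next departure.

Each date is the 23rd; the gaps (61, 61, 61, 61, 62) track the month lengths.
The rule is the 23rd of every 2 months.
April 1998: Apr 23 1998.

Apr 23 1998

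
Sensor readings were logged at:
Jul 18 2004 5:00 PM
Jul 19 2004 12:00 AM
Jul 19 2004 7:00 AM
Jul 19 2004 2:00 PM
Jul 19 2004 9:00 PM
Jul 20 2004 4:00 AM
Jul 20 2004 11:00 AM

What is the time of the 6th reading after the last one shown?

Jul 22 2004 5:00 AM

The interval is a steady 7 hours (7, 7, 7, 7, 7, 7).
Jul 20 2004 11:00 AM + 7 h = Jul 20 2004 6:00 PM.
Jul 20 2004 6:00 PM + 7 h = Jul 21 2004 1:00 AM.
Jul 21 2004 1:00 AM + 7 h = Jul 21 2004 8:00 AM.
Jul 21 2004 8:00 AM + 7 h = Jul 21 2004 3:00 PM.
Jul 21 2004 3:00 PM + 7 h = Jul 21 2004 10:00 PM.
Jul 21 2004 10:00 PM + 7 h = Jul 22 2004 5:00 AM.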